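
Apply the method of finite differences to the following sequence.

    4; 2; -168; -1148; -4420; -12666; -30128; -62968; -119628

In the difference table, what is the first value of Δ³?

-642

Δ: -2, -170, -980, -3272, -8246, -17462, -32840, -56660
Δ²: -168, -810, -2292, -4974, -9216, -15378, -23820
Δ³: -642, -1482, -2682, -4242, -6162, -8442
Δ⁴: -840, -1200, -1560, -1920, -2280
Δ⁵: -360, -360, -360, -360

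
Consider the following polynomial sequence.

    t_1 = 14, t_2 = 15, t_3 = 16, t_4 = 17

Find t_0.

13

First differences: 1  1  1
The first differences are constant at 1.
Work back: 14 − 1 = 13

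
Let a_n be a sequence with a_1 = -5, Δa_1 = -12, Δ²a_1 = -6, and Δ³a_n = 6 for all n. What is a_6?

Build the table forward from the leading diagonal:
Δ³: 6  6  6  6  6  6
Δ²: -6  0  6  12  18  24
Δ: -12  -18  -18  -12  0  18
a: -5  -17  -35  -53  -65  -65

-65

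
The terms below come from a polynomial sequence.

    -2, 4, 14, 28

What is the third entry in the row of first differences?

14

First differences: 6, 10, 14
Second differences: 4, 4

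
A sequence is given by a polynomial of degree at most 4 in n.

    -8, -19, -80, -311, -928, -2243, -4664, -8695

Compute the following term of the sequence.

-14936

Δ: -11 , -61 , -231 , -617 , -1315 , -2421 , -4031
Δ²: -50 , -170 , -386 , -698 , -1106 , -1610
Δ³: -120 , -216 , -312 , -408 , -504
Δ⁴: -96 , -96 , -96 , -96
The fourth differences are constant (-96).
-504 − 96 = -600;  -1610 − 600 = -2210;  -4031 − 2210 = -6241;  -8695 − 6241 = -14936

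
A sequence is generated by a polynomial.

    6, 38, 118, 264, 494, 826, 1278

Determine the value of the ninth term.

2614

D1: 32, 80, 146, 230, 332, 452
D2: 48, 66, 84, 102, 120
D3: 18, 18, 18, 18
Constant third difference = 18, so extend:
120 + 18 = 138;  452 + 138 = 590;  1278 + 590 = 1868
138 + 18 = 156;  590 + 156 = 746;  1868 + 746 = 2614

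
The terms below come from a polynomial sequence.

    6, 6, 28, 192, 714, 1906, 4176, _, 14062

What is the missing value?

8028

Using the first 7 terms:
D1: 0, 22, 164, 522, 1192, 2270
D2: 22, 142, 358, 670, 1078
D3: 120, 216, 312, 408
D4: 96, 96, 96
Constant fourth difference = 96.
Extend forward: 408 + 96 = 504;  1078 + 504 = 1582;  2270 + 1582 = 3852;  4176 + 3852 = 8028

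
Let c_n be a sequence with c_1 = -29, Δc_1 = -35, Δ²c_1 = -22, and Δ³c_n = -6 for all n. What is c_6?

-484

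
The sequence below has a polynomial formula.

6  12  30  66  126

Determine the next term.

First differences: 6, 18, 36, 60
Second differences: 12, 18, 24
Third differences: 6, 6
The third differences are constant (6).
24 + 6 = 30;  60 + 30 = 90;  126 + 90 = 216

216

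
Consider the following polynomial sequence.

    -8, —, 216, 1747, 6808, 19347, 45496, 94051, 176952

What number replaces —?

-29

Using the last 7 terms:
Δ: 1531, 5061, 12539, 26149, 48555, 82901
Δ²: 3530, 7478, 13610, 22406, 34346
Δ³: 3948, 6132, 8796, 11940
Δ⁴: 2184, 2664, 3144
Δ⁵: 480, 480
Constant fifth difference = 480.
Extend backward: 2184 − 480 = 1704;  3948 − 1704 = 2244;  3530 − 2244 = 1286;  1531 − 1286 = 245;  216 − 245 = -29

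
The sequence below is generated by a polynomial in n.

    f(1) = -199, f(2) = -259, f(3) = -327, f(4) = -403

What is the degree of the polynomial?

2

First differences: -60, -68, -76
Second differences: -8, -8
The second differences are constant, so the polynomial has degree 2.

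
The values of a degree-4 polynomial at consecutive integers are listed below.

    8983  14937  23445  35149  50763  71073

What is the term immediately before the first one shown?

5013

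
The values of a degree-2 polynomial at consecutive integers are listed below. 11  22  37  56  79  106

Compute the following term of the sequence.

137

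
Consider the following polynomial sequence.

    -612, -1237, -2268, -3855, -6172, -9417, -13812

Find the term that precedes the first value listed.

Δ: -625, -1031, -1587, -2317, -3245, -4395
Δ²: -406, -556, -730, -928, -1150
Δ³: -150, -174, -198, -222
Δ⁴: -24, -24, -24
The fourth differences are constant at -24.
Work back: -150 + 24 = -126;  -406 + 126 = -280;  -625 + 280 = -345;  -612 + 345 = -267

-267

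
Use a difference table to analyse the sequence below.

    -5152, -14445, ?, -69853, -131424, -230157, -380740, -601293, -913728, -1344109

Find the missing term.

Using the last 7 terms:
D1: -61571, -98733, -150583, -220553, -312435, -430381
D2: -37162, -51850, -69970, -91882, -117946
D3: -14688, -18120, -21912, -26064
D4: -3432, -3792, -4152
D5: -360, -360
Constant fifth difference = -360.
Extend backward: -3432 + 360 = -3072;  -14688 + 3072 = -11616;  -37162 + 11616 = -25546;  -61571 + 25546 = -36025;  -69853 + 36025 = -33828

-33828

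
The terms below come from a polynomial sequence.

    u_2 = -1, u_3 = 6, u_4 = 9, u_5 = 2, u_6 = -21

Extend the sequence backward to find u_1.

-6

First differences: 7, 3, -7, -23
Second differences: -4, -10, -16
Third differences: -6, -6
The third differences are constant at -6.
Work back: -4 + 6 = 2;  7 − 2 = 5;  -1 − 5 = -6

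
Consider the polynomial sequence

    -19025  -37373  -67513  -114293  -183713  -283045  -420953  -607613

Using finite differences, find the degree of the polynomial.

-18348, -30140, -46780, -69420, -99332, -137908, -186660
-11792, -16640, -22640, -29912, -38576, -48752
-4848, -6000, -7272, -8664, -10176
-1152, -1272, -1392, -1512
-120, -120, -120
The fifth differences are constant, so the polynomial has degree 5.

5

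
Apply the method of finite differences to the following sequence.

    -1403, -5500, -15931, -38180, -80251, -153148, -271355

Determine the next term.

-453316

-4097 , -10431 , -22249 , -42071 , -72897 , -118207
-6334 , -11818 , -19822 , -30826 , -45310
-5484 , -8004 , -11004 , -14484
-2520 , -3000 , -3480
-480 , -480
Constant fifth difference = -480, so extend:
-3480 − 480 = -3960;  -14484 − 3960 = -18444;  -45310 − 18444 = -63754;  -118207 − 63754 = -181961;  -271355 − 181961 = -453316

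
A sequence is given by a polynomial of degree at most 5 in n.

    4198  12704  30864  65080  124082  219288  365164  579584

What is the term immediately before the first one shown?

First differences: 8506, 18160, 34216, 59002, 95206, 145876, 214420
Second differences: 9654, 16056, 24786, 36204, 50670, 68544
Third differences: 6402, 8730, 11418, 14466, 17874
Fourth differences: 2328, 2688, 3048, 3408
Fifth differences: 360, 360, 360
The fifth differences are constant at 360.
Work back: 2328 − 360 = 1968;  6402 − 1968 = 4434;  9654 − 4434 = 5220;  8506 − 5220 = 3286;  4198 − 3286 = 912

912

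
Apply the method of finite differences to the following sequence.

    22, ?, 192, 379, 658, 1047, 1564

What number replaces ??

Using the last 5 terms:
Δ: 187  279  389  517
Δ²: 92  110  128
Δ³: 18  18
Constant third difference = 18.
Extend backward: 92 − 18 = 74;  187 − 74 = 113;  192 − 113 = 79

79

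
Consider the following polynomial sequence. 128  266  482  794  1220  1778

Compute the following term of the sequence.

2486

First differences: 138 , 216 , 312 , 426 , 558
Second differences: 78 , 96 , 114 , 132
Third differences: 18 , 18 , 18
Third differences constant at 18.
132 + 18 = 150;  558 + 150 = 708;  1778 + 708 = 2486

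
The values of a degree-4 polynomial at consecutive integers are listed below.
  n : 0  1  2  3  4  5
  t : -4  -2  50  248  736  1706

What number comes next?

3398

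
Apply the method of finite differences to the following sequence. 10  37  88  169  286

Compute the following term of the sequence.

D1: 27 , 51 , 81 , 117
D2: 24 , 30 , 36
D3: 6 , 6
Third differences constant at 6.
36 + 6 = 42;  117 + 42 = 159;  286 + 159 = 445

445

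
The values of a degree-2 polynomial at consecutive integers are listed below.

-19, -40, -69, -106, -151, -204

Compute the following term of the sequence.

First differences: -21 , -29 , -37 , -45 , -53
Second differences: -8 , -8 , -8 , -8
Constant second difference = -8, so extend:
-53 − 8 = -61;  -204 − 61 = -265

-265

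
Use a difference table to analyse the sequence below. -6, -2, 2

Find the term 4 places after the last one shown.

18

Δ: 4 , 4
Constant first difference = 4, so extend:
2 + 4 = 6
6 + 4 = 10
10 + 4 = 14
14 + 4 = 18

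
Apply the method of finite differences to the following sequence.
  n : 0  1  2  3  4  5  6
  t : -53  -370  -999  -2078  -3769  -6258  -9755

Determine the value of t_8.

First differences: -317 , -629 , -1079 , -1691 , -2489 , -3497
Second differences: -312 , -450 , -612 , -798 , -1008
Third differences: -138 , -162 , -186 , -210
Fourth differences: -24 , -24 , -24
Fourth differences constant at -24.
-210 − 24 = -234;  -1008 − 234 = -1242;  -3497 − 1242 = -4739;  -9755 − 4739 = -14494
-234 − 24 = -258;  -1242 − 258 = -1500;  -4739 − 1500 = -6239;  -14494 − 6239 = -20733

-20733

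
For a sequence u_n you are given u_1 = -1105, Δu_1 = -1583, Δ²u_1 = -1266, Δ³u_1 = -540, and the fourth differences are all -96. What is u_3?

Build the table forward from the leading diagonal:
Δ⁴: -96, -96, -96
Δ³: -540, -636, -732
Δ²: -1266, -1806, -2442
Δ: -1583, -2849, -4655
u: -1105, -2688, -5537

-5537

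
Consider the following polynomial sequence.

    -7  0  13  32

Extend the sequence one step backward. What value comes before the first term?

-8

7, 13, 19
6, 6
The second differences are constant at 6.
Work back: 7 − 6 = 1;  -7 − 1 = -8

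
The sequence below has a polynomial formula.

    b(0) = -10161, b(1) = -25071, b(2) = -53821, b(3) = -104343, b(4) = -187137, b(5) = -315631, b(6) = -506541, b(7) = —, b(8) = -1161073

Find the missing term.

-780231

Using the first 7 terms:
Δ: -14910  -28750  -50522  -82794  -128494  -190910
Δ²: -13840  -21772  -32272  -45700  -62416
Δ³: -7932  -10500  -13428  -16716
Δ⁴: -2568  -2928  -3288
Δ⁵: -360  -360
Constant fifth difference = -360.
Extend forward: -3288 − 360 = -3648;  -16716 − 3648 = -20364;  -62416 − 20364 = -82780;  -190910 − 82780 = -273690;  -506541 − 273690 = -780231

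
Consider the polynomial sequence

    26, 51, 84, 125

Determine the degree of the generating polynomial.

2

D1: 25, 33, 41
D2: 8, 8
The second differences are constant, so the polynomial has degree 2.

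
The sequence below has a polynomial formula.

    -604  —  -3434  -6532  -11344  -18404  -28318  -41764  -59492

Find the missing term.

Using the last 7 terms:
-3098  -4812  -7060  -9914  -13446  -17728
-1714  -2248  -2854  -3532  -4282
-534  -606  -678  -750
-72  -72  -72
Constant fourth difference = -72.
Extend backward: -534 + 72 = -462;  -1714 + 462 = -1252;  -3098 + 1252 = -1846;  -3434 + 1846 = -1588

-1588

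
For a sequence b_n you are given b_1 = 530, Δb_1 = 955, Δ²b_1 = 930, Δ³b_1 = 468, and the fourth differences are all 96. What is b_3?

Build the table forward from the leading diagonal:
D4: 96, 96, 96
D3: 468, 564, 660
D2: 930, 1398, 1962
D1: 955, 1885, 3283
b: 530, 1485, 3370

3370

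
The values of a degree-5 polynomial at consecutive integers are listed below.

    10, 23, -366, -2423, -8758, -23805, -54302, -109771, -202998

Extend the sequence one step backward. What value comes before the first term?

13, -389, -2057, -6335, -15047, -30497, -55469, -93227
-402, -1668, -4278, -8712, -15450, -24972, -37758
-1266, -2610, -4434, -6738, -9522, -12786
-1344, -1824, -2304, -2784, -3264
-480, -480, -480, -480
The fifth differences are constant at -480.
Work back: -1344 + 480 = -864;  -1266 + 864 = -402;  -402 + 402 = 0;  13 + 0 = 13;  10 − 13 = -3

-3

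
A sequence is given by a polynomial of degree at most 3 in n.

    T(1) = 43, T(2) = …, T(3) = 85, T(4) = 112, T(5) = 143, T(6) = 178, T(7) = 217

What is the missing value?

Using the last 5 terms:
D1: 27, 31, 35, 39
D2: 4, 4, 4
Constant second difference = 4.
Extend backward: 27 − 4 = 23;  85 − 23 = 62

62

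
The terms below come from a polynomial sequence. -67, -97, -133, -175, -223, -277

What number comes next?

Δ: -30, -36, -42, -48, -54
Δ²: -6, -6, -6, -6
Second differences constant at -6.
-54 − 6 = -60;  -277 − 60 = -337

-337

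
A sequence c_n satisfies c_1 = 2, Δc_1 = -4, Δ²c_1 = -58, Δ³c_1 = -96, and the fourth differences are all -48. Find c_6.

-1798

Build the table forward from the leading diagonal:
D4: -48, -48, -48, -48, -48, -48
D3: -96, -144, -192, -240, -288, -336
D2: -58, -154, -298, -490, -730, -1018
D1: -4, -62, -216, -514, -1004, -1734
c: 2, -2, -64, -280, -794, -1798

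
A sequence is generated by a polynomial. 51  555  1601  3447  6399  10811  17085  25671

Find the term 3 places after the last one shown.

70521

504, 1046, 1846, 2952, 4412, 6274, 8586
542, 800, 1106, 1460, 1862, 2312
258, 306, 354, 402, 450
48, 48, 48, 48
Constant fourth difference = 48, so extend:
450 + 48 = 498;  2312 + 498 = 2810;  8586 + 2810 = 11396;  25671 + 11396 = 37067
498 + 48 = 546;  2810 + 546 = 3356;  11396 + 3356 = 14752;  37067 + 14752 = 51819
546 + 48 = 594;  3356 + 594 = 3950;  14752 + 3950 = 18702;  51819 + 18702 = 70521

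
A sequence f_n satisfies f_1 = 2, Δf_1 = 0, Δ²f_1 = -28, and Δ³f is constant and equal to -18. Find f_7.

-778

Build the table forward from the leading diagonal:
D3: -18, -18, -18, -18, -18, -18, -18
D2: -28, -46, -64, -82, -100, -118, -136
D1: 0, -28, -74, -138, -220, -320, -438
f: 2, 2, -26, -100, -238, -458, -778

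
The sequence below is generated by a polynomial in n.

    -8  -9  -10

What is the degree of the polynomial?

1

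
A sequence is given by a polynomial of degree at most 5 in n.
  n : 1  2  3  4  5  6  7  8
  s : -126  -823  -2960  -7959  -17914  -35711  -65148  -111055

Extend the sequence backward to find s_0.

1

First differences: -697  -2137  -4999  -9955  -17797  -29437  -45907
Second differences: -1440  -2862  -4956  -7842  -11640  -16470
Third differences: -1422  -2094  -2886  -3798  -4830
Fourth differences: -672  -792  -912  -1032
Fifth differences: -120  -120  -120
The fifth differences are constant at -120.
Work back: -672 + 120 = -552;  -1422 + 552 = -870;  -1440 + 870 = -570;  -697 + 570 = -127;  -126 + 127 = 1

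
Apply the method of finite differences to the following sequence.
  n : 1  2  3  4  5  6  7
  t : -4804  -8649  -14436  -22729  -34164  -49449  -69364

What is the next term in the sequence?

-94761

First differences: -3845, -5787, -8293, -11435, -15285, -19915
Second differences: -1942, -2506, -3142, -3850, -4630
Third differences: -564, -636, -708, -780
Fourth differences: -72, -72, -72
Fourth differences constant at -72.
-780 − 72 = -852;  -4630 − 852 = -5482;  -19915 − 5482 = -25397;  -69364 − 25397 = -94761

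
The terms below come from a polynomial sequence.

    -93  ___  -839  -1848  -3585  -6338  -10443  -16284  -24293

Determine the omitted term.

-318

Using the last 7 terms:
First differences: -1009  -1737  -2753  -4105  -5841  -8009
Second differences: -728  -1016  -1352  -1736  -2168
Third differences: -288  -336  -384  -432
Fourth differences: -48  -48  -48
Constant fourth difference = -48.
Extend backward: -288 + 48 = -240;  -728 + 240 = -488;  -1009 + 488 = -521;  -839 + 521 = -318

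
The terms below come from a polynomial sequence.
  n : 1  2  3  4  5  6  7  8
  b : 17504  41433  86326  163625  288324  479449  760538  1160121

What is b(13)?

First differences: 23929, 44893, 77299, 124699, 191125, 281089, 399583
Second differences: 20964, 32406, 47400, 66426, 89964, 118494
Third differences: 11442, 14994, 19026, 23538, 28530
Fourth differences: 3552, 4032, 4512, 4992
Fifth differences: 480, 480, 480
Constant fifth difference = 480, so extend:
4992 + 480 = 5472;  28530 + 5472 = 34002;  118494 + 34002 = 152496;  399583 + 152496 = 552079;  1160121 + 552079 = 1712200
5472 + 480 = 5952;  34002 + 5952 = 39954;  152496 + 39954 = 192450;  552079 + 192450 = 744529;  1712200 + 744529 = 2456729
5952 + 480 = 6432;  39954 + 6432 = 46386;  192450 + 46386 = 238836;  744529 + 238836 = 983365;  2456729 + 983365 = 3440094
6432 + 480 = 6912;  46386 + 6912 = 53298;  238836 + 53298 = 292134;  983365 + 292134 = 1275499;  3440094 + 1275499 = 4715593
6912 + 480 = 7392;  53298 + 7392 = 60690;  292134 + 60690 = 352824;  1275499 + 352824 = 1628323;  4715593 + 1628323 = 6343916

6343916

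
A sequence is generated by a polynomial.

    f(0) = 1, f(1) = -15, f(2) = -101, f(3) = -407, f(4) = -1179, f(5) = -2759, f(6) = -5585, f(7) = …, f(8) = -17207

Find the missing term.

Using the first 7 terms:
-16  -86  -306  -772  -1580  -2826
-70  -220  -466  -808  -1246
-150  -246  -342  -438
-96  -96  -96
Constant fourth difference = -96.
Extend forward: -438 − 96 = -534;  -1246 − 534 = -1780;  -2826 − 1780 = -4606;  -5585 − 4606 = -10191

-10191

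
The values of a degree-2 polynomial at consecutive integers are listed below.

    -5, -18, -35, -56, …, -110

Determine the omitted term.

-81

Using the first 4 terms:
First differences: -13  -17  -21
Second differences: -4  -4
Constant second difference = -4.
Extend forward: -21 − 4 = -25;  -56 − 25 = -81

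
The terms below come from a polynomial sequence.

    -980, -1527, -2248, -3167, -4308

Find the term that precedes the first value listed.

-583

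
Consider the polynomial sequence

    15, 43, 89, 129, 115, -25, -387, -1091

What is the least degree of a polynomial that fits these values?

D1: 28, 46, 40, -14, -140, -362, -704
D2: 18, -6, -54, -126, -222, -342
D3: -24, -48, -72, -96, -120
D4: -24, -24, -24, -24
The fourth differences are constant, so the polynomial has degree 4.

4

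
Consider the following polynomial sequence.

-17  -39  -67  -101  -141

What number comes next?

-22  -28  -34  -40
-6  -6  -6
Constant second difference = -6, so extend:
-40 − 6 = -46;  -141 − 46 = -187

-187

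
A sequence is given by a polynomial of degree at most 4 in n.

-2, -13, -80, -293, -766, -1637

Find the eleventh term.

-18472

First differences: -11 , -67 , -213 , -473 , -871
Second differences: -56 , -146 , -260 , -398
Third differences: -90 , -114 , -138
Fourth differences: -24 , -24
The fourth differences are constant (-24).
-138 − 24 = -162;  -398 − 162 = -560;  -871 − 560 = -1431;  -1637 − 1431 = -3068
-162 − 24 = -186;  -560 − 186 = -746;  -1431 − 746 = -2177;  -3068 − 2177 = -5245
-186 − 24 = -210;  -746 − 210 = -956;  -2177 − 956 = -3133;  -5245 − 3133 = -8378
-210 − 24 = -234;  -956 − 234 = -1190;  -3133 − 1190 = -4323;  -8378 − 4323 = -12701
-234 − 24 = -258;  -1190 − 258 = -1448;  -4323 − 1448 = -5771;  -12701 − 5771 = -18472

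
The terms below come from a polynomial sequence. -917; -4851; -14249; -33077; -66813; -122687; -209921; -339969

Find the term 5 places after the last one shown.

-3934, -9398, -18828, -33736, -55874, -87234, -130048
-5464, -9430, -14908, -22138, -31360, -42814
-3966, -5478, -7230, -9222, -11454
-1512, -1752, -1992, -2232
-240, -240, -240
The fifth differences are constant (-240).
-2232 − 240 = -2472;  -11454 − 2472 = -13926;  -42814 − 13926 = -56740;  -130048 − 56740 = -186788;  -339969 − 186788 = -526757
-2472 − 240 = -2712;  -13926 − 2712 = -16638;  -56740 − 16638 = -73378;  -186788 − 73378 = -260166;  -526757 − 260166 = -786923
-2712 − 240 = -2952;  -16638 − 2952 = -19590;  -73378 − 19590 = -92968;  -260166 − 92968 = -353134;  -786923 − 353134 = -1140057
-2952 − 240 = -3192;  -19590 − 3192 = -22782;  -92968 − 22782 = -115750;  -353134 − 115750 = -468884;  -1140057 − 468884 = -1608941
-3192 − 240 = -3432;  -22782 − 3432 = -26214;  -115750 − 26214 = -141964;  -468884 − 141964 = -610848;  -1608941 − 610848 = -2219789

-2219789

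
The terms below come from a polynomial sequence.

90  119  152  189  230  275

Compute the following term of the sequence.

First differences: 29 , 33 , 37 , 41 , 45
Second differences: 4 , 4 , 4 , 4
The second differences are constant (4).
45 + 4 = 49;  275 + 49 = 324

324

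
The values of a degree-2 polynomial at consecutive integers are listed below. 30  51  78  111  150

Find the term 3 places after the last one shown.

303

First differences: 21, 27, 33, 39
Second differences: 6, 6, 6
The second differences are constant (6).
39 + 6 = 45;  150 + 45 = 195
45 + 6 = 51;  195 + 51 = 246
51 + 6 = 57;  246 + 57 = 303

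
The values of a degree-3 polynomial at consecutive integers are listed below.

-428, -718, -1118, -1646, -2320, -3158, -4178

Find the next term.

First differences: -290  -400  -528  -674  -838  -1020
Second differences: -110  -128  -146  -164  -182
Third differences: -18  -18  -18  -18
Third differences constant at -18.
-182 − 18 = -200;  -1020 − 200 = -1220;  -4178 − 1220 = -5398

-5398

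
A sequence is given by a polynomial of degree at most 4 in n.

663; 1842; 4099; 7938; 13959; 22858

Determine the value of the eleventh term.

141603

Δ: 1179  2257  3839  6021  8899
Δ²: 1078  1582  2182  2878
Δ³: 504  600  696
Δ⁴: 96  96
Constant fourth difference = 96, so extend:
696 + 96 = 792;  2878 + 792 = 3670;  8899 + 3670 = 12569;  22858 + 12569 = 35427
792 + 96 = 888;  3670 + 888 = 4558;  12569 + 4558 = 17127;  35427 + 17127 = 52554
888 + 96 = 984;  4558 + 984 = 5542;  17127 + 5542 = 22669;  52554 + 22669 = 75223
984 + 96 = 1080;  5542 + 1080 = 6622;  22669 + 6622 = 29291;  75223 + 29291 = 104514
1080 + 96 = 1176;  6622 + 1176 = 7798;  29291 + 7798 = 37089;  104514 + 37089 = 141603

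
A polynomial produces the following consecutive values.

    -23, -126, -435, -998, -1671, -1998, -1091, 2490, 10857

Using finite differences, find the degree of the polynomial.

Δ: -103, -309, -563, -673, -327, 907, 3581, 8367
Δ²: -206, -254, -110, 346, 1234, 2674, 4786
Δ³: -48, 144, 456, 888, 1440, 2112
Δ⁴: 192, 312, 432, 552, 672
Δ⁵: 120, 120, 120, 120
The fifth differences are constant, so the polynomial has degree 5.

5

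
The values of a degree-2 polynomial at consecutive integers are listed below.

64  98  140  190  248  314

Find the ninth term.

560

D1: 34, 42, 50, 58, 66
D2: 8, 8, 8, 8
The second differences are constant (8).
66 + 8 = 74;  314 + 74 = 388
74 + 8 = 82;  388 + 82 = 470
82 + 8 = 90;  470 + 90 = 560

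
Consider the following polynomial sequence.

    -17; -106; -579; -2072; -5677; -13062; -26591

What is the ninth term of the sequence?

First differences: -89  -473  -1493  -3605  -7385  -13529
Second differences: -384  -1020  -2112  -3780  -6144
Third differences: -636  -1092  -1668  -2364
Fourth differences: -456  -576  -696
Fifth differences: -120  -120
Constant fifth difference = -120, so extend:
-696 − 120 = -816;  -2364 − 816 = -3180;  -6144 − 3180 = -9324;  -13529 − 9324 = -22853;  -26591 − 22853 = -49444
-816 − 120 = -936;  -3180 − 936 = -4116;  -9324 − 4116 = -13440;  -22853 − 13440 = -36293;  -49444 − 36293 = -85737

-85737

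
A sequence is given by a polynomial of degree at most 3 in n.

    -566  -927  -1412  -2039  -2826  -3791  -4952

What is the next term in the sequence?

-6327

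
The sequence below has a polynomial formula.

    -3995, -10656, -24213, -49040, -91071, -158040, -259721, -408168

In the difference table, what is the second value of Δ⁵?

-240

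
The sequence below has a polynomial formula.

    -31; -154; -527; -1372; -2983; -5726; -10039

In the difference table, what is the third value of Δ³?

Δ: -123, -373, -845, -1611, -2743, -4313
Δ²: -250, -472, -766, -1132, -1570
Δ³: -222, -294, -366, -438
Δ⁴: -72, -72, -72

-366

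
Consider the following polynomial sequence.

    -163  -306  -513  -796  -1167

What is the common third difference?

First differences: -143, -207, -283, -371
Second differences: -64, -76, -88
Third differences: -12, -12

-12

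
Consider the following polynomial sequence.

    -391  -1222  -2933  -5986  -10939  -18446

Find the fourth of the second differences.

-2554

Δ: -831, -1711, -3053, -4953, -7507
Δ²: -880, -1342, -1900, -2554
Δ³: -462, -558, -654
Δ⁴: -96, -96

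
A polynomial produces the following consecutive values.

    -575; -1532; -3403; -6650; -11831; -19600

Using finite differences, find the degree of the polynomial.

-957, -1871, -3247, -5181, -7769
-914, -1376, -1934, -2588
-462, -558, -654
-96, -96
The fourth differences are constant, so the polynomial has degree 4.

4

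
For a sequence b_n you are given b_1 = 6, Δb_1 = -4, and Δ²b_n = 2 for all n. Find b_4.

0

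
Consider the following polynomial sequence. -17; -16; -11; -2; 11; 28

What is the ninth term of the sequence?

103

Δ: 1  5  9  13  17
Δ²: 4  4  4  4
The second differences are constant (4).
17 + 4 = 21;  28 + 21 = 49
21 + 4 = 25;  49 + 25 = 74
25 + 4 = 29;  74 + 29 = 103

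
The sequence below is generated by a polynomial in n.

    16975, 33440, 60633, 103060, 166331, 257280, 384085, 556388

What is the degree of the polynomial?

Δ: 16465, 27193, 42427, 63271, 90949, 126805, 172303
Δ²: 10728, 15234, 20844, 27678, 35856, 45498
Δ³: 4506, 5610, 6834, 8178, 9642
Δ⁴: 1104, 1224, 1344, 1464
Δ⁵: 120, 120, 120
The fifth differences are constant, so the polynomial has degree 5.

5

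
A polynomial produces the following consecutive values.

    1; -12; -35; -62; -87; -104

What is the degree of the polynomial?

3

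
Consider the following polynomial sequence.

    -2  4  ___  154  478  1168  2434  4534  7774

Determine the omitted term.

34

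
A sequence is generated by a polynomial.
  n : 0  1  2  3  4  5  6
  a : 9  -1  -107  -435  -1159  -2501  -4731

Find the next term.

-8167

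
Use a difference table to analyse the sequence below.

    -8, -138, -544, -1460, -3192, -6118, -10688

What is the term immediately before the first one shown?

-130, -406, -916, -1732, -2926, -4570
-276, -510, -816, -1194, -1644
-234, -306, -378, -450
-72, -72, -72
The fourth differences are constant at -72.
Work back: -234 + 72 = -162;  -276 + 162 = -114;  -130 + 114 = -16;  -8 + 16 = 8

8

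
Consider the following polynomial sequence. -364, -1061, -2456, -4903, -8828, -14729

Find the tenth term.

-70573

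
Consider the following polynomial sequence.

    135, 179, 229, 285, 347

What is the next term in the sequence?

Δ: 44, 50, 56, 62
Δ²: 6, 6, 6
The second differences are constant (6).
62 + 6 = 68;  347 + 68 = 415

415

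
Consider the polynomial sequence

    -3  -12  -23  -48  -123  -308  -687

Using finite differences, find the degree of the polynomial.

4

D1: -9, -11, -25, -75, -185, -379
D2: -2, -14, -50, -110, -194
D3: -12, -36, -60, -84
D4: -24, -24, -24
The fourth differences are constant, so the polynomial has degree 4.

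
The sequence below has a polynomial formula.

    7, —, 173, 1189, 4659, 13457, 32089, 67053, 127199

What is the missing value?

9

Using the last 7 terms:
D1: 1016  3470  8798  18632  34964  60146
D2: 2454  5328  9834  16332  25182
D3: 2874  4506  6498  8850
D4: 1632  1992  2352
D5: 360  360
Constant fifth difference = 360.
Extend backward: 1632 − 360 = 1272;  2874 − 1272 = 1602;  2454 − 1602 = 852;  1016 − 852 = 164;  173 − 164 = 9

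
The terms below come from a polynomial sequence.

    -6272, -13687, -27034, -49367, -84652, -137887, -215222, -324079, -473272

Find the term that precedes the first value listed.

-2527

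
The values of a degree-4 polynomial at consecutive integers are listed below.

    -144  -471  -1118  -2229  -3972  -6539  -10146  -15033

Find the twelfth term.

-53021

-327, -647, -1111, -1743, -2567, -3607, -4887
-320, -464, -632, -824, -1040, -1280
-144, -168, -192, -216, -240
-24, -24, -24, -24
Constant fourth difference = -24, so extend:
-240 − 24 = -264;  -1280 − 264 = -1544;  -4887 − 1544 = -6431;  -15033 − 6431 = -21464
-264 − 24 = -288;  -1544 − 288 = -1832;  -6431 − 1832 = -8263;  -21464 − 8263 = -29727
-288 − 24 = -312;  -1832 − 312 = -2144;  -8263 − 2144 = -10407;  -29727 − 10407 = -40134
-312 − 24 = -336;  -2144 − 336 = -2480;  -10407 − 2480 = -12887;  -40134 − 12887 = -53021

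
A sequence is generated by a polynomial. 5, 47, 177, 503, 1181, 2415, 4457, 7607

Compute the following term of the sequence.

Δ: 42  130  326  678  1234  2042  3150
Δ²: 88  196  352  556  808  1108
Δ³: 108  156  204  252  300
Δ⁴: 48  48  48  48
Constant fourth difference = 48, so extend:
300 + 48 = 348;  1108 + 348 = 1456;  3150 + 1456 = 4606;  7607 + 4606 = 12213

12213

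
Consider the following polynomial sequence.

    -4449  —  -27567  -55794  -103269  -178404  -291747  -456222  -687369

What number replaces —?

Using the last 7 terms:
First differences: -28227  -47475  -75135  -113343  -164475  -231147
Second differences: -19248  -27660  -38208  -51132  -66672
Third differences: -8412  -10548  -12924  -15540
Fourth differences: -2136  -2376  -2616
Fifth differences: -240  -240
Constant fifth difference = -240.
Extend backward: -2136 + 240 = -1896;  -8412 + 1896 = -6516;  -19248 + 6516 = -12732;  -28227 + 12732 = -15495;  -27567 + 15495 = -12072

-12072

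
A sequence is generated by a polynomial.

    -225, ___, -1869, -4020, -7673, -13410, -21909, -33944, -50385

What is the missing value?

Using the last 7 terms:
Δ: -2151  -3653  -5737  -8499  -12035  -16441
Δ²: -1502  -2084  -2762  -3536  -4406
Δ³: -582  -678  -774  -870
Δ⁴: -96  -96  -96
Constant fourth difference = -96.
Extend backward: -582 + 96 = -486;  -1502 + 486 = -1016;  -2151 + 1016 = -1135;  -1869 + 1135 = -734

-734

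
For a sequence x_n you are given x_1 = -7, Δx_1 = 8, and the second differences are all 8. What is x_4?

Build the table forward from the leading diagonal:
Δ²: 8, 8, 8, 8
Δ: 8, 16, 24, 32
x: -7, 1, 17, 41

41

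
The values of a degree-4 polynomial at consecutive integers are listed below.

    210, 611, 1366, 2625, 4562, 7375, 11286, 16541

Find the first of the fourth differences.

Δ: 401, 755, 1259, 1937, 2813, 3911, 5255
Δ²: 354, 504, 678, 876, 1098, 1344
Δ³: 150, 174, 198, 222, 246
Δ⁴: 24, 24, 24, 24

24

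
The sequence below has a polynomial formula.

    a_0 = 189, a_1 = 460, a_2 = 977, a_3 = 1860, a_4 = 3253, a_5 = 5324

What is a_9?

24588

271, 517, 883, 1393, 2071
246, 366, 510, 678
120, 144, 168
24, 24
Fourth differences constant at 24.
168 + 24 = 192;  678 + 192 = 870;  2071 + 870 = 2941;  5324 + 2941 = 8265
192 + 24 = 216;  870 + 216 = 1086;  2941 + 1086 = 4027;  8265 + 4027 = 12292
216 + 24 = 240;  1086 + 240 = 1326;  4027 + 1326 = 5353;  12292 + 5353 = 17645
240 + 24 = 264;  1326 + 264 = 1590;  5353 + 1590 = 6943;  17645 + 6943 = 24588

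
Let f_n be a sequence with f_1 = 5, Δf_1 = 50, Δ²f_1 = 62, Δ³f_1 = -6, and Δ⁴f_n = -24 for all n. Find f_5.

Build the table forward from the leading diagonal:
Δ⁴: -24  -24  -24  -24  -24
Δ³: -6  -30  -54  -78  -102
Δ²: 62  56  26  -28  -106
Δ: 50  112  168  194  166
f: 5  55  167  335  529

529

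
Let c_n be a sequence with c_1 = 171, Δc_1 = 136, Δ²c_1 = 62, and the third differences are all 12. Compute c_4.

Build the table forward from the leading diagonal:
Third differences: 12, 12, 12, 12
Second differences: 62, 74, 86, 98
First differences: 136, 198, 272, 358
c: 171, 307, 505, 777

777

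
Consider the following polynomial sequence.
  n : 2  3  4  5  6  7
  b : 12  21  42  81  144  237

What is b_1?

First differences: 9, 21, 39, 63, 93
Second differences: 12, 18, 24, 30
Third differences: 6, 6, 6
The third differences are constant at 6.
Work back: 12 − 6 = 6;  9 − 6 = 3;  12 − 3 = 9

9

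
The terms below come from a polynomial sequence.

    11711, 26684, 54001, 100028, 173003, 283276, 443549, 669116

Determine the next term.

First differences: 14973, 27317, 46027, 72975, 110273, 160273, 225567
Second differences: 12344, 18710, 26948, 37298, 50000, 65294
Third differences: 6366, 8238, 10350, 12702, 15294
Fourth differences: 1872, 2112, 2352, 2592
Fifth differences: 240, 240, 240
Constant fifth difference = 240, so extend:
2592 + 240 = 2832;  15294 + 2832 = 18126;  65294 + 18126 = 83420;  225567 + 83420 = 308987;  669116 + 308987 = 978103

978103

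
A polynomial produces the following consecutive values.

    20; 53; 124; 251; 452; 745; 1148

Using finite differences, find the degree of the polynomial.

Δ: 33, 71, 127, 201, 293, 403
Δ²: 38, 56, 74, 92, 110
Δ³: 18, 18, 18, 18
The third differences are constant, so the polynomial has degree 3.

3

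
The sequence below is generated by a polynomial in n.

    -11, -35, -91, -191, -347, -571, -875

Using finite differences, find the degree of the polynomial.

Δ: -24, -56, -100, -156, -224, -304
Δ²: -32, -44, -56, -68, -80
Δ³: -12, -12, -12, -12
The third differences are constant, so the polynomial has degree 3.

3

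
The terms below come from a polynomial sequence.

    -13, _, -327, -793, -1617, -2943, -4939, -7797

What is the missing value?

-99

Using the last 6 terms:
Δ: -466  -824  -1326  -1996  -2858
Δ²: -358  -502  -670  -862
Δ³: -144  -168  -192
Δ⁴: -24  -24
Constant fourth difference = -24.
Extend backward: -144 + 24 = -120;  -358 + 120 = -238;  -466 + 238 = -228;  -327 + 228 = -99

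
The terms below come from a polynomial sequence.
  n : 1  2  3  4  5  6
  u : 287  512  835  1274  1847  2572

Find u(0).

225  323  439  573  725
98  116  134  152
18  18  18
The third differences are constant at 18.
Work back: 98 − 18 = 80;  225 − 80 = 145;  287 − 145 = 142

142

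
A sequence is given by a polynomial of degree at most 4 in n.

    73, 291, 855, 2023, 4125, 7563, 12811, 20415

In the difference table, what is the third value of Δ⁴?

72

First differences: 218, 564, 1168, 2102, 3438, 5248, 7604
Second differences: 346, 604, 934, 1336, 1810, 2356
Third differences: 258, 330, 402, 474, 546
Fourth differences: 72, 72, 72, 72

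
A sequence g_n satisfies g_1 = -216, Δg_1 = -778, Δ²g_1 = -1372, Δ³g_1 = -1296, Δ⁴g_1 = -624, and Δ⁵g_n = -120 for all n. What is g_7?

Build the table forward from the leading diagonal:
D5: -120  -120  -120  -120  -120  -120  -120
D4: -624  -744  -864  -984  -1104  -1224  -1344
D3: -1296  -1920  -2664  -3528  -4512  -5616  -6840
D2: -1372  -2668  -4588  -7252  -10780  -15292  -20908
D1: -778  -2150  -4818  -9406  -16658  -27438  -42730
g: -216  -994  -3144  -7962  -17368  -34026  -61464

-61464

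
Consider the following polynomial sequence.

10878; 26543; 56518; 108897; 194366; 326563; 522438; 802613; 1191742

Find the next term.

First differences: 15665, 29975, 52379, 85469, 132197, 195875, 280175, 389129
Second differences: 14310, 22404, 33090, 46728, 63678, 84300, 108954
Third differences: 8094, 10686, 13638, 16950, 20622, 24654
Fourth differences: 2592, 2952, 3312, 3672, 4032
Fifth differences: 360, 360, 360, 360
The fifth differences are constant (360).
4032 + 360 = 4392;  24654 + 4392 = 29046;  108954 + 29046 = 138000;  389129 + 138000 = 527129;  1191742 + 527129 = 1718871

1718871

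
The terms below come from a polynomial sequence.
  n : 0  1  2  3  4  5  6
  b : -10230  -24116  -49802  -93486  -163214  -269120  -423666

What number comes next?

-13886, -25686, -43684, -69728, -105906, -154546
-11800, -17998, -26044, -36178, -48640
-6198, -8046, -10134, -12462
-1848, -2088, -2328
-240, -240
Constant fifth difference = -240, so extend:
-2328 − 240 = -2568;  -12462 − 2568 = -15030;  -48640 − 15030 = -63670;  -154546 − 63670 = -218216;  -423666 − 218216 = -641882

-641882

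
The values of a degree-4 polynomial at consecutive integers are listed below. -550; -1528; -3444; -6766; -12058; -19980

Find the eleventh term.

Δ: -978, -1916, -3322, -5292, -7922
Δ²: -938, -1406, -1970, -2630
Δ³: -468, -564, -660
Δ⁴: -96, -96
Constant fourth difference = -96, so extend:
-660 − 96 = -756;  -2630 − 756 = -3386;  -7922 − 3386 = -11308;  -19980 − 11308 = -31288
-756 − 96 = -852;  -3386 − 852 = -4238;  -11308 − 4238 = -15546;  -31288 − 15546 = -46834
-852 − 96 = -948;  -4238 − 948 = -5186;  -15546 − 5186 = -20732;  -46834 − 20732 = -67566
-948 − 96 = -1044;  -5186 − 1044 = -6230;  -20732 − 6230 = -26962;  -67566 − 26962 = -94528
-1044 − 96 = -1140;  -6230 − 1140 = -7370;  -26962 − 7370 = -34332;  -94528 − 34332 = -128860

-128860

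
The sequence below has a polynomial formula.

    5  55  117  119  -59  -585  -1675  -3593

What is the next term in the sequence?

First differences: 50  62  2  -178  -526  -1090  -1918
Second differences: 12  -60  -180  -348  -564  -828
Third differences: -72  -120  -168  -216  -264
Fourth differences: -48  -48  -48  -48
Constant fourth difference = -48, so extend:
-264 − 48 = -312;  -828 − 312 = -1140;  -1918 − 1140 = -3058;  -3593 − 3058 = -6651

-6651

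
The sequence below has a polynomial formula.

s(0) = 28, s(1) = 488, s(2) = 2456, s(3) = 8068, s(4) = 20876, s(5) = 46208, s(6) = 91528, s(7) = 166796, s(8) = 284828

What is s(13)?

Δ: 460, 1968, 5612, 12808, 25332, 45320, 75268, 118032
Δ²: 1508, 3644, 7196, 12524, 19988, 29948, 42764
Δ³: 2136, 3552, 5328, 7464, 9960, 12816
Δ⁴: 1416, 1776, 2136, 2496, 2856
Δ⁵: 360, 360, 360, 360
Constant fifth difference = 360, so extend:
2856 + 360 = 3216;  12816 + 3216 = 16032;  42764 + 16032 = 58796;  118032 + 58796 = 176828;  284828 + 176828 = 461656
3216 + 360 = 3576;  16032 + 3576 = 19608;  58796 + 19608 = 78404;  176828 + 78404 = 255232;  461656 + 255232 = 716888
3576 + 360 = 3936;  19608 + 3936 = 23544;  78404 + 23544 = 101948;  255232 + 101948 = 357180;  716888 + 357180 = 1074068
3936 + 360 = 4296;  23544 + 4296 = 27840;  101948 + 27840 = 129788;  357180 + 129788 = 486968;  1074068 + 486968 = 1561036
4296 + 360 = 4656;  27840 + 4656 = 32496;  129788 + 32496 = 162284;  486968 + 162284 = 649252;  1561036 + 649252 = 2210288

2210288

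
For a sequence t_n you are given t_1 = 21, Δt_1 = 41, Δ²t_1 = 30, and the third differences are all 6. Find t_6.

586

Build the table forward from the leading diagonal:
D3: 6  6  6  6  6  6
D2: 30  36  42  48  54  60
D1: 41  71  107  149  197  251
t: 21  62  133  240  389  586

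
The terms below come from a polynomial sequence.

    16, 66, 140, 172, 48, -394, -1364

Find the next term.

-3120

Δ: 50, 74, 32, -124, -442, -970
Δ²: 24, -42, -156, -318, -528
Δ³: -66, -114, -162, -210
Δ⁴: -48, -48, -48
Constant fourth difference = -48, so extend:
-210 − 48 = -258;  -528 − 258 = -786;  -970 − 786 = -1756;  -1364 − 1756 = -3120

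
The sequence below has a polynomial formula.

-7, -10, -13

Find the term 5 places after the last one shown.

-28

First differences: -3, -3
First differences constant at -3.
-13 − 3 = -16
-16 − 3 = -19
-19 − 3 = -22
-22 − 3 = -25
-25 − 3 = -28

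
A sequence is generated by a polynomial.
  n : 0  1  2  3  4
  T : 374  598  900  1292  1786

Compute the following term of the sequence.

224, 302, 392, 494
78, 90, 102
12, 12
Third differences constant at 12.
102 + 12 = 114;  494 + 114 = 608;  1786 + 608 = 2394

2394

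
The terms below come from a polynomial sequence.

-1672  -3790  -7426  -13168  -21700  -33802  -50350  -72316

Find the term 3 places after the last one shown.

-181882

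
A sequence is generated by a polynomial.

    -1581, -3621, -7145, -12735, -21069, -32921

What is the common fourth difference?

-96

Δ: -2040, -3524, -5590, -8334, -11852
Δ²: -1484, -2066, -2744, -3518
Δ³: -582, -678, -774
Δ⁴: -96, -96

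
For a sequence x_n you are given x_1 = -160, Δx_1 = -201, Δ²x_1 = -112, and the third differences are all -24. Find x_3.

-674

Build the table forward from the leading diagonal:
Third differences: -24, -24, -24
Second differences: -112, -136, -160
First differences: -201, -313, -449
x: -160, -361, -674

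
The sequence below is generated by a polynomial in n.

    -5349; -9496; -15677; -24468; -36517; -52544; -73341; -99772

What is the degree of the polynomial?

4

-4147, -6181, -8791, -12049, -16027, -20797, -26431
-2034, -2610, -3258, -3978, -4770, -5634
-576, -648, -720, -792, -864
-72, -72, -72, -72
The fourth differences are constant, so the polynomial has degree 4.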